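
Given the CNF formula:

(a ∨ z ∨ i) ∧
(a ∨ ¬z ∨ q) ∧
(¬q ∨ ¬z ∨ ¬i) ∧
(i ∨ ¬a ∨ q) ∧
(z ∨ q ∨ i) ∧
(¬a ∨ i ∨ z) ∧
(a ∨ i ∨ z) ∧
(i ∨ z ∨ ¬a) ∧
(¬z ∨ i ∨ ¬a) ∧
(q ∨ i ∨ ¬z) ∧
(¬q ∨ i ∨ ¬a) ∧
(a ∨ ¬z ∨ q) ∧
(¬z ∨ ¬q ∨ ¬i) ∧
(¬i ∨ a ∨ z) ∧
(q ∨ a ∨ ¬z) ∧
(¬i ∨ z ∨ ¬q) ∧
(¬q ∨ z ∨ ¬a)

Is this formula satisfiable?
Yes

Yes, the formula is satisfiable.

One satisfying assignment is: i=True, q=False, a=True, z=False

Verification: With this assignment, all 17 clauses evaluate to true.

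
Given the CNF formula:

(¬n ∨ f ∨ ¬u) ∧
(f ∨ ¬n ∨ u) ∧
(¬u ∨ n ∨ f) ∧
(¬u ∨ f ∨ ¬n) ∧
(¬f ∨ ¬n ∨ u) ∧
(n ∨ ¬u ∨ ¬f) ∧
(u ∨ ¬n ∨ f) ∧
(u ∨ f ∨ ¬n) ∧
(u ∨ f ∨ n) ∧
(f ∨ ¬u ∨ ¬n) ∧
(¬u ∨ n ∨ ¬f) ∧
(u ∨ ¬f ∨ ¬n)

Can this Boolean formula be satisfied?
Yes

Yes, the formula is satisfiable.

One satisfying assignment is: f=True, n=False, u=False

Verification: With this assignment, all 12 clauses evaluate to true.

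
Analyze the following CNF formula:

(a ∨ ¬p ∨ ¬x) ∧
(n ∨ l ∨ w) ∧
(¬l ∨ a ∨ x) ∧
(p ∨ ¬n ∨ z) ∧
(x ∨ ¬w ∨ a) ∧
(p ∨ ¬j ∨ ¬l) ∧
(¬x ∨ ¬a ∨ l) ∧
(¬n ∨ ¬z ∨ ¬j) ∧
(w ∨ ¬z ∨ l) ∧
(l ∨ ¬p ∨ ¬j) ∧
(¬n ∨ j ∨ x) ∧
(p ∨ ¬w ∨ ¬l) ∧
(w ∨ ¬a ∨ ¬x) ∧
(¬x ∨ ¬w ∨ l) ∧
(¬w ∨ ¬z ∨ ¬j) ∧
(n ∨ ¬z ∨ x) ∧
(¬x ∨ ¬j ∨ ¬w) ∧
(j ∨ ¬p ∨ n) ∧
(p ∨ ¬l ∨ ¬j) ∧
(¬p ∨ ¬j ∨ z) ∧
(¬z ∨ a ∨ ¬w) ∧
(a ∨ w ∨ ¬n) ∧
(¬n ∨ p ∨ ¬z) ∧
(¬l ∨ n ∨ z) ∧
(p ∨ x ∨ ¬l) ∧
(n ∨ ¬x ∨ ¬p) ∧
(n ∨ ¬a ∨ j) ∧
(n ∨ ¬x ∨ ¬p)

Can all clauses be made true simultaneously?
Yes

Yes, the formula is satisfiable.

One satisfying assignment is: p=False, w=True, a=True, l=False, n=False, j=True, z=False, x=False

Verification: With this assignment, all 28 clauses evaluate to true.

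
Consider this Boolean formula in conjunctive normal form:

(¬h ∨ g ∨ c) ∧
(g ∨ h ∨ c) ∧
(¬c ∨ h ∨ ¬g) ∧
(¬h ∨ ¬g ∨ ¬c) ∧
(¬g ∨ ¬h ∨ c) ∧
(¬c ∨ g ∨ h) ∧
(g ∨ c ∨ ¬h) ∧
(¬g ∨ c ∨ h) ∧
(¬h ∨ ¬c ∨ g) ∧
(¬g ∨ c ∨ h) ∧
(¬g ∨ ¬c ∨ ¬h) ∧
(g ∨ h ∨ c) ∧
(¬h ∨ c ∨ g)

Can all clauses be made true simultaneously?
No

No, the formula is not satisfiable.

No assignment of truth values to the variables can make all 13 clauses true simultaneously.

The formula is UNSAT (unsatisfiable).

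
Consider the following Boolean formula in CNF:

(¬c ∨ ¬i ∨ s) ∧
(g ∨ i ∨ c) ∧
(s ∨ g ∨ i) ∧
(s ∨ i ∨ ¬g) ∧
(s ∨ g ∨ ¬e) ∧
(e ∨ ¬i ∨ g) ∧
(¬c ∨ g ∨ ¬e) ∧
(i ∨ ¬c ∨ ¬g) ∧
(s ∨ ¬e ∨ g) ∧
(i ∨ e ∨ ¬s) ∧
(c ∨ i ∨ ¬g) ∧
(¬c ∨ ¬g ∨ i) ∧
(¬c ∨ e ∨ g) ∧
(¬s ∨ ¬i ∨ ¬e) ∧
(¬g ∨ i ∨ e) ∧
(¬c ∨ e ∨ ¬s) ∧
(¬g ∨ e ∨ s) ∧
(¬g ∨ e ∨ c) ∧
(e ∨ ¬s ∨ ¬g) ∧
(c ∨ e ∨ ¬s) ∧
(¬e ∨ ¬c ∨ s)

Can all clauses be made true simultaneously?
Yes

Yes, the formula is satisfiable.

One satisfying assignment is: i=True, s=False, c=False, g=True, e=True

Verification: With this assignment, all 21 clauses evaluate to true.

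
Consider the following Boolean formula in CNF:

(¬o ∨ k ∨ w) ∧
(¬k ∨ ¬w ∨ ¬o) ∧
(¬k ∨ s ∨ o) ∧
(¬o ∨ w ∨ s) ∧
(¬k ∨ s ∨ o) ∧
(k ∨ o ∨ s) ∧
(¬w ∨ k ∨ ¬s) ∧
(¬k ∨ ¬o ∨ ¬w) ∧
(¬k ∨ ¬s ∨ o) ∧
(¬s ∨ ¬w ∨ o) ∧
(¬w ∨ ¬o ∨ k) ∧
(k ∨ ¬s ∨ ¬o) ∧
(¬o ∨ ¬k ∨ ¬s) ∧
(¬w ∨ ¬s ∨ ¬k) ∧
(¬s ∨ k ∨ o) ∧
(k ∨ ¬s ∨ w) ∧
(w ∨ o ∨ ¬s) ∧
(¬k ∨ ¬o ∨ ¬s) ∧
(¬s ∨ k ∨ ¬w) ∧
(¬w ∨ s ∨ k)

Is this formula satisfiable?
No

No, the formula is not satisfiable.

No assignment of truth values to the variables can make all 20 clauses true simultaneously.

The formula is UNSAT (unsatisfiable).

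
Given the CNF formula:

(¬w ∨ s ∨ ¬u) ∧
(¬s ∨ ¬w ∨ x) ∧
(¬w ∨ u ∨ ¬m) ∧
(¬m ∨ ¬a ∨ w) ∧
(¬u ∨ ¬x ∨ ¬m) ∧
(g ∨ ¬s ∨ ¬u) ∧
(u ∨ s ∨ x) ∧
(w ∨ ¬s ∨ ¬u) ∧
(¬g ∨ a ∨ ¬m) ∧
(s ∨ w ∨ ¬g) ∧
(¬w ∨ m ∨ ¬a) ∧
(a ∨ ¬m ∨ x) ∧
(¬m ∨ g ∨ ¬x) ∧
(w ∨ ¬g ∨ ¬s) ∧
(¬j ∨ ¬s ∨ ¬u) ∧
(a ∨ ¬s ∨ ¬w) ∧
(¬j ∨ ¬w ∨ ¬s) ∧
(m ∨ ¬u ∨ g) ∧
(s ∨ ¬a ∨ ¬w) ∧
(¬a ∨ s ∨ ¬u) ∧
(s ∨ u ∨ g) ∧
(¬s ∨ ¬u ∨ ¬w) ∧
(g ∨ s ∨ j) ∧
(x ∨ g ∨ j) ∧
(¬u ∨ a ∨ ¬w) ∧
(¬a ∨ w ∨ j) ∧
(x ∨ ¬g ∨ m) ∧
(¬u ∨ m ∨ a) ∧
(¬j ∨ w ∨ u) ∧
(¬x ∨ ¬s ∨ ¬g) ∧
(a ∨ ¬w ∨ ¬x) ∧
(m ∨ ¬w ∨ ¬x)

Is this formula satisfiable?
Yes

Yes, the formula is satisfiable.

One satisfying assignment is: w=False, a=False, j=False, x=True, s=True, g=False, m=False, u=False

Verification: With this assignment, all 32 clauses evaluate to true.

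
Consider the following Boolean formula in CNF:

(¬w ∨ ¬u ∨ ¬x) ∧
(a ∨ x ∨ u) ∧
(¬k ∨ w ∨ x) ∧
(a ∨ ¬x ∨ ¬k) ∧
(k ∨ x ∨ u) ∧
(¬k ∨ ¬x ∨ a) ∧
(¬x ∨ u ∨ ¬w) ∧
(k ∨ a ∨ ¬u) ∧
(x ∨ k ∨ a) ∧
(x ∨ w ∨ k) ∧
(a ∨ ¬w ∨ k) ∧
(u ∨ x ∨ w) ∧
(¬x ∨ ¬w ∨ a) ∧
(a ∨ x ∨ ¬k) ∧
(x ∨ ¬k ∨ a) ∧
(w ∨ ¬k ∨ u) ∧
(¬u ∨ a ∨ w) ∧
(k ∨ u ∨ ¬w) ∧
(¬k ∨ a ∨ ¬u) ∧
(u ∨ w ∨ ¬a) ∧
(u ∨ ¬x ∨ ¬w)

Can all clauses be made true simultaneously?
Yes

Yes, the formula is satisfiable.

One satisfying assignment is: a=False, x=True, u=False, k=False, w=False

Verification: With this assignment, all 21 clauses evaluate to true.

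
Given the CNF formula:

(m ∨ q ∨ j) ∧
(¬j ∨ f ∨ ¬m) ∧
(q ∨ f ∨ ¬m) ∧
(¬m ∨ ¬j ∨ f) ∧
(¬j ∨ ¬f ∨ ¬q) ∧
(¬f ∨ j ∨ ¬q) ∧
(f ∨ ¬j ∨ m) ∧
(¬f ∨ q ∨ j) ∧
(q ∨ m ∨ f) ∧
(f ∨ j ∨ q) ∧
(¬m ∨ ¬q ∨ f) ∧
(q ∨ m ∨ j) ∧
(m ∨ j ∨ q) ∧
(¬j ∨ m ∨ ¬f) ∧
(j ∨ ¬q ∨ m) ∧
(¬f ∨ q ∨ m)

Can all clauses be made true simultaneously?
Yes

Yes, the formula is satisfiable.

One satisfying assignment is: j=True, m=True, f=True, q=False

Verification: With this assignment, all 16 clauses evaluate to true.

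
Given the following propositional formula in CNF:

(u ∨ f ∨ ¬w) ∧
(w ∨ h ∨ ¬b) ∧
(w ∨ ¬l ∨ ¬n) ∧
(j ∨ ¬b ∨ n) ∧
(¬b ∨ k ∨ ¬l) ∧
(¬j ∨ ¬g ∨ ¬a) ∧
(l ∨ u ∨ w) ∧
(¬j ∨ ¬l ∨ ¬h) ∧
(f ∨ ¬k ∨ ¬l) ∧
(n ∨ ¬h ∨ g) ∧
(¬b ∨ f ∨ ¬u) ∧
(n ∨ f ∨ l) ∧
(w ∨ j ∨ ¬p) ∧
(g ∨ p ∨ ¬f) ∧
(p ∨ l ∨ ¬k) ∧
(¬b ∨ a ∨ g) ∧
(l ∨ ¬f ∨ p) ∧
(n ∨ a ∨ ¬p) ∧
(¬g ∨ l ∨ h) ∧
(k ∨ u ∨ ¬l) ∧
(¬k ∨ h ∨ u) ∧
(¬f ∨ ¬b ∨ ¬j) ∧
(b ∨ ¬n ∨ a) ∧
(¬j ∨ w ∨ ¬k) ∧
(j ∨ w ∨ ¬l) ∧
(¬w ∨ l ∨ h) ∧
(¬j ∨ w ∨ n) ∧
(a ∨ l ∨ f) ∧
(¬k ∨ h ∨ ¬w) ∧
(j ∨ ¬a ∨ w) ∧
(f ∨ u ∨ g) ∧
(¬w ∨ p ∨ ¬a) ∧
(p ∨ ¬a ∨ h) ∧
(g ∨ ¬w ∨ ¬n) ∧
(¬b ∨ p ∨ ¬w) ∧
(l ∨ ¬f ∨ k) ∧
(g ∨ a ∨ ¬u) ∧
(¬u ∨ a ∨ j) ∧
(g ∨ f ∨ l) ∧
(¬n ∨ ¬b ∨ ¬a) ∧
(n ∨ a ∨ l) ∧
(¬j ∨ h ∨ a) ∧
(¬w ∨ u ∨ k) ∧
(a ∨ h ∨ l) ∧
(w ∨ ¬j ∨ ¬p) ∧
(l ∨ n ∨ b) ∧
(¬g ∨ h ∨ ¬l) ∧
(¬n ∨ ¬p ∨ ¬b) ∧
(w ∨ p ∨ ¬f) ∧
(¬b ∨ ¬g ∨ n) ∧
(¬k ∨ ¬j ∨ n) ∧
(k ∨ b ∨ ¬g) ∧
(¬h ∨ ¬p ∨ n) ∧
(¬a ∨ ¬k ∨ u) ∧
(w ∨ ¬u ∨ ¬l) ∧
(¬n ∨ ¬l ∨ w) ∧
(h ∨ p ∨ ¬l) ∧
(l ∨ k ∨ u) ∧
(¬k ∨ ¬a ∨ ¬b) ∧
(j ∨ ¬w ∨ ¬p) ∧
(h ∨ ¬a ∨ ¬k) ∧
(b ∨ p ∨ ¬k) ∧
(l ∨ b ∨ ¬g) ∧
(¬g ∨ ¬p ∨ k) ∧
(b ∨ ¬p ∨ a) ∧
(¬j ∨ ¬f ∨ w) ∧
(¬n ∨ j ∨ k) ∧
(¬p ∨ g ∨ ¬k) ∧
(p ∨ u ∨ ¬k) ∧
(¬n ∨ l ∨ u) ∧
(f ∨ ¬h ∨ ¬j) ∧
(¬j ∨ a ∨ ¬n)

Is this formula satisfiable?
Yes

Yes, the formula is satisfiable.

One satisfying assignment is: w=True, b=False, j=True, u=True, h=False, n=False, k=False, f=False, a=True, g=False, p=True, l=True

Verification: With this assignment, all 72 clauses evaluate to true.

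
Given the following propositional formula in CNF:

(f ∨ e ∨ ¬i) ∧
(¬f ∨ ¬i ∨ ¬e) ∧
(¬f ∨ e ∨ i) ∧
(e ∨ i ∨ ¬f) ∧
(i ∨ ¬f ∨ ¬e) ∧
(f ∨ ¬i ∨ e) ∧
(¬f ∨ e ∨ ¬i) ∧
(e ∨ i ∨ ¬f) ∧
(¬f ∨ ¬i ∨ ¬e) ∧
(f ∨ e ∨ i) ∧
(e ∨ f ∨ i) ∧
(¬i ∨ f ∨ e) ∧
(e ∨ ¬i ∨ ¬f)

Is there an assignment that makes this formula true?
Yes

Yes, the formula is satisfiable.

One satisfying assignment is: i=False, f=False, e=True

Verification: With this assignment, all 13 clauses evaluate to true.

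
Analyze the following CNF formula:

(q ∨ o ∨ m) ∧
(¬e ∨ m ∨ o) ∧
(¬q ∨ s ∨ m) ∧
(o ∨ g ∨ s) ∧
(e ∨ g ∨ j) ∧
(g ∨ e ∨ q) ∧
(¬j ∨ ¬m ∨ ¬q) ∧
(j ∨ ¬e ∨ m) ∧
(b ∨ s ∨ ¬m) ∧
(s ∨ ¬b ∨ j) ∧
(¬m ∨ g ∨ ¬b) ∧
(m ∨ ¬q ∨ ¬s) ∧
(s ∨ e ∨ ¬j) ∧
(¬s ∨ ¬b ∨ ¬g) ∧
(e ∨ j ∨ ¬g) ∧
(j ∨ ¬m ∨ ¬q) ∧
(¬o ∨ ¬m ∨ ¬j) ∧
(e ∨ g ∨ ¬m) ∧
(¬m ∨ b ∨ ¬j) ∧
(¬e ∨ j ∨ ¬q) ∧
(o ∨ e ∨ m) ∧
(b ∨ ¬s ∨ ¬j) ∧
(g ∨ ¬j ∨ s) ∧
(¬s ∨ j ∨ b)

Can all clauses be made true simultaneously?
Yes

Yes, the formula is satisfiable.

One satisfying assignment is: s=True, j=True, b=True, m=False, g=False, o=True, e=True, q=False

Verification: With this assignment, all 24 clauses evaluate to true.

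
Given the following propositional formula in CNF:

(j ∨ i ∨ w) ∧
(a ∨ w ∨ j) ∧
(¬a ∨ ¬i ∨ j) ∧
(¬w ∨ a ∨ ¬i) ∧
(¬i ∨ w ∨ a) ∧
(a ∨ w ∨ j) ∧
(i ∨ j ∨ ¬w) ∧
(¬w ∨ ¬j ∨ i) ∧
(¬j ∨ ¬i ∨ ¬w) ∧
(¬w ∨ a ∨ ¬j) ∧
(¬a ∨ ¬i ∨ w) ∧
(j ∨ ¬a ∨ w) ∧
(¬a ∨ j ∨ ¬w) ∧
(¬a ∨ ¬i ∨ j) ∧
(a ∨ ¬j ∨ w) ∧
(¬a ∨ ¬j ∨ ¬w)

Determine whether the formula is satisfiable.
Yes

Yes, the formula is satisfiable.

One satisfying assignment is: a=True, w=False, i=False, j=True

Verification: With this assignment, all 16 clauses evaluate to true.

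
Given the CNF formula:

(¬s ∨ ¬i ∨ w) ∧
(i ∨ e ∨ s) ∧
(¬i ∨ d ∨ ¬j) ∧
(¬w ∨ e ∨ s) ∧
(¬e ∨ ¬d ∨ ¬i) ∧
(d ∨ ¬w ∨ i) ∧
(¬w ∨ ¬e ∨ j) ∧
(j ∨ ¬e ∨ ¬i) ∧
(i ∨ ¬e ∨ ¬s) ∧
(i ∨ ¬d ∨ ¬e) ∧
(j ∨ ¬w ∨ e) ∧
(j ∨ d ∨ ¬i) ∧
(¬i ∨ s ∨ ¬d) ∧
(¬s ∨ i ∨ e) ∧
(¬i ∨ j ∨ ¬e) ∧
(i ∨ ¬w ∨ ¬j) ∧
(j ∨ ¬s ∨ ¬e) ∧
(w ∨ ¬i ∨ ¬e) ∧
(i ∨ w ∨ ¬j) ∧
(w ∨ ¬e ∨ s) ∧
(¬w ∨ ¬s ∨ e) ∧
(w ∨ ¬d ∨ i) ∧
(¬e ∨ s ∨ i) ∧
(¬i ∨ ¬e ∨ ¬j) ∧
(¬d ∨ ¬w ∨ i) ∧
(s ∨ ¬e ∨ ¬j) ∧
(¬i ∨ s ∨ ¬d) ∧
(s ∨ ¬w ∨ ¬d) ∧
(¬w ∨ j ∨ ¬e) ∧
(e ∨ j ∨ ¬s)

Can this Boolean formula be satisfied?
No

No, the formula is not satisfiable.

No assignment of truth values to the variables can make all 30 clauses true simultaneously.

The formula is UNSAT (unsatisfiable).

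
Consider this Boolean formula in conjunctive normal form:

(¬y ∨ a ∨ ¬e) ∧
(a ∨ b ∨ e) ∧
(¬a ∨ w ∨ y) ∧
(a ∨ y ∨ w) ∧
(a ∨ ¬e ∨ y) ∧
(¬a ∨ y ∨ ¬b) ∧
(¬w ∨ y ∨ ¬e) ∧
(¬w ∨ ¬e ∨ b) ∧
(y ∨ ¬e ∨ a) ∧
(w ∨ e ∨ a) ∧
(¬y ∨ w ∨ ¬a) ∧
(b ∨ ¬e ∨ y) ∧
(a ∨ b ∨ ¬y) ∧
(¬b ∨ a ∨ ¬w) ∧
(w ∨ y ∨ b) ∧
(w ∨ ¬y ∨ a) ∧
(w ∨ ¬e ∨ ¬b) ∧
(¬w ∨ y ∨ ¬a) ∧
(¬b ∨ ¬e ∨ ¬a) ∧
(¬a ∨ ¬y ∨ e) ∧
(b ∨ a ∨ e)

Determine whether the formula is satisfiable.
No

No, the formula is not satisfiable.

No assignment of truth values to the variables can make all 21 clauses true simultaneously.

The formula is UNSAT (unsatisfiable).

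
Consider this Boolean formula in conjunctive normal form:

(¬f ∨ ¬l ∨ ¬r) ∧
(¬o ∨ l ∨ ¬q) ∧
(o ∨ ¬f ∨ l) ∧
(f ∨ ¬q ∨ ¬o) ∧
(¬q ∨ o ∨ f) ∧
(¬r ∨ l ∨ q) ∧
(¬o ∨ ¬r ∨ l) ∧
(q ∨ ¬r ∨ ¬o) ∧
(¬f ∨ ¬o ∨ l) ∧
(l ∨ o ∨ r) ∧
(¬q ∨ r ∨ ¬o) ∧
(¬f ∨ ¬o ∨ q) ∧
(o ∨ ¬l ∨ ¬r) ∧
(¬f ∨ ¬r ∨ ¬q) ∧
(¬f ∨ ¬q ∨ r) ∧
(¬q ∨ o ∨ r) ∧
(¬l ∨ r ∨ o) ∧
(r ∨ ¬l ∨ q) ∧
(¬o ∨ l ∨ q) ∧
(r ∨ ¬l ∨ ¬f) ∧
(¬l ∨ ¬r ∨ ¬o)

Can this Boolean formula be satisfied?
No

No, the formula is not satisfiable.

No assignment of truth values to the variables can make all 21 clauses true simultaneously.

The formula is UNSAT (unsatisfiable).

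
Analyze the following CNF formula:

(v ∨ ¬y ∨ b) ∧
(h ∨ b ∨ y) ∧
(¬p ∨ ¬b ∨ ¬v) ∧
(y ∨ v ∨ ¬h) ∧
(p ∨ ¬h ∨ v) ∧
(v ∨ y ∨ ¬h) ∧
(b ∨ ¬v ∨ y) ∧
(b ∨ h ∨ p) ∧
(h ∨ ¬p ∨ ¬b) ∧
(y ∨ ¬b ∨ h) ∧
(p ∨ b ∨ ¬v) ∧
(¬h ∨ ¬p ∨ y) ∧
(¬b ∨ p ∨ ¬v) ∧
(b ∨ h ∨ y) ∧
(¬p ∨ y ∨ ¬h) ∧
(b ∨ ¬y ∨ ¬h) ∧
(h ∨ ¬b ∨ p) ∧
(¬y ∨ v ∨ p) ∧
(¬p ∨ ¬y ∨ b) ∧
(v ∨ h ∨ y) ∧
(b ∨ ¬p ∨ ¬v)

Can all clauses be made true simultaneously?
Yes

Yes, the formula is satisfiable.

One satisfying assignment is: b=True, y=True, p=True, v=False, h=True

Verification: With this assignment, all 21 clauses evaluate to true.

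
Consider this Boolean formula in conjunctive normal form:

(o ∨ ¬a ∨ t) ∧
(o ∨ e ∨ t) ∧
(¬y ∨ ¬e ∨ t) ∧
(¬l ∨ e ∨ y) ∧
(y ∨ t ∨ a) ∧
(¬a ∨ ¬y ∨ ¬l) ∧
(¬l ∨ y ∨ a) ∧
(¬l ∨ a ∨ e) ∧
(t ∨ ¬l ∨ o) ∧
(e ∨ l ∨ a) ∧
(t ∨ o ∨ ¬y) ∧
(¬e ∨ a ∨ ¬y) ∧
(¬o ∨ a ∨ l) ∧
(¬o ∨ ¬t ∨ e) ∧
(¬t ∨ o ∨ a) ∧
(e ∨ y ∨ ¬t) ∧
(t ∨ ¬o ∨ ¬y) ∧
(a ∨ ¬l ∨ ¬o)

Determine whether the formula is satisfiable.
Yes

Yes, the formula is satisfiable.

One satisfying assignment is: a=True, y=False, t=False, o=True, e=False, l=False

Verification: With this assignment, all 18 clauses evaluate to true.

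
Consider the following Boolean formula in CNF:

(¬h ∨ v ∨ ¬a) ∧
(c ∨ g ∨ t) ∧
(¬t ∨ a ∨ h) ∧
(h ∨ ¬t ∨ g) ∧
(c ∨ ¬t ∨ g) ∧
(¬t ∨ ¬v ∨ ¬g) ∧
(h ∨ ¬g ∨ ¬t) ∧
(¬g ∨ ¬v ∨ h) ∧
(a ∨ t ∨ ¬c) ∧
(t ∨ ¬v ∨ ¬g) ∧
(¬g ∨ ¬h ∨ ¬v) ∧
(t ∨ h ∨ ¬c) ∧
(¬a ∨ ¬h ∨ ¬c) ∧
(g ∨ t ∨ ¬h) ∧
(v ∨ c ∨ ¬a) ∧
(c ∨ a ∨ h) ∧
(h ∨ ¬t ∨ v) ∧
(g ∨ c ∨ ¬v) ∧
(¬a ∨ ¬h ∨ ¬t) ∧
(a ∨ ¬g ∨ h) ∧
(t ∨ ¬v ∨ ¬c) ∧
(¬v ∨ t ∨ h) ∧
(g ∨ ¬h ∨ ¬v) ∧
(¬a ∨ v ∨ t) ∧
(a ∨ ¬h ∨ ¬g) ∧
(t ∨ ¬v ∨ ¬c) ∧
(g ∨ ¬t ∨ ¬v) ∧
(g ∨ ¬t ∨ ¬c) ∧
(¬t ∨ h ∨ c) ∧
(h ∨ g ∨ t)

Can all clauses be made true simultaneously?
No

No, the formula is not satisfiable.

No assignment of truth values to the variables can make all 30 clauses true simultaneously.

The formula is UNSAT (unsatisfiable).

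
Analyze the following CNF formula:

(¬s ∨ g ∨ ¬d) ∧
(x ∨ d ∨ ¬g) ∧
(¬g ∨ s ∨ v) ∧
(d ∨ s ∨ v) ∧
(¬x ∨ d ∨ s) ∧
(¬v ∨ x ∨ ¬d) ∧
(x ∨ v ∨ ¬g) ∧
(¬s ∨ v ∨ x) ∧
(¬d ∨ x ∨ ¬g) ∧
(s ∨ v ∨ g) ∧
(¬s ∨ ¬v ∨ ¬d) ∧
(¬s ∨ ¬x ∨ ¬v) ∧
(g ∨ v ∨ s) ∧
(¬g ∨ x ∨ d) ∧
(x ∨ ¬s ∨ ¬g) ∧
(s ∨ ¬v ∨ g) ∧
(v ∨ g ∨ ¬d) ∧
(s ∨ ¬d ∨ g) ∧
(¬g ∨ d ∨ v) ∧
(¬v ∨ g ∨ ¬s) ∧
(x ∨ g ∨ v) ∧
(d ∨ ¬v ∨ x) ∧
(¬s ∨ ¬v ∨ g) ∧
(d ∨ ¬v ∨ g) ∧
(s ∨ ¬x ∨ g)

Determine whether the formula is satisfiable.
Yes

Yes, the formula is satisfiable.

One satisfying assignment is: g=False, x=True, s=True, v=False, d=False

Verification: With this assignment, all 25 clauses evaluate to true.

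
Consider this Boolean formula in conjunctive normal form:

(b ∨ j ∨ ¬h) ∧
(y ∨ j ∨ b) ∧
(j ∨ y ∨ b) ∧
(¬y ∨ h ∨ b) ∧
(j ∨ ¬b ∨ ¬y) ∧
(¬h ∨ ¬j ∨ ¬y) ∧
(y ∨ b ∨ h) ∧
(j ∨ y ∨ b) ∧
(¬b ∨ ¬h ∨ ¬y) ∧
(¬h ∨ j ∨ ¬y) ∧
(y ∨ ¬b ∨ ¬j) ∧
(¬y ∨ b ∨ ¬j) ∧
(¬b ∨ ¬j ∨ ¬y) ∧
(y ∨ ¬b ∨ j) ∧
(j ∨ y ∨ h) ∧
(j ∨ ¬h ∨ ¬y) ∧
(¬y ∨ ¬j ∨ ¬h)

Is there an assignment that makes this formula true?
Yes

Yes, the formula is satisfiable.

One satisfying assignment is: h=True, b=False, j=True, y=False

Verification: With this assignment, all 17 clauses evaluate to true.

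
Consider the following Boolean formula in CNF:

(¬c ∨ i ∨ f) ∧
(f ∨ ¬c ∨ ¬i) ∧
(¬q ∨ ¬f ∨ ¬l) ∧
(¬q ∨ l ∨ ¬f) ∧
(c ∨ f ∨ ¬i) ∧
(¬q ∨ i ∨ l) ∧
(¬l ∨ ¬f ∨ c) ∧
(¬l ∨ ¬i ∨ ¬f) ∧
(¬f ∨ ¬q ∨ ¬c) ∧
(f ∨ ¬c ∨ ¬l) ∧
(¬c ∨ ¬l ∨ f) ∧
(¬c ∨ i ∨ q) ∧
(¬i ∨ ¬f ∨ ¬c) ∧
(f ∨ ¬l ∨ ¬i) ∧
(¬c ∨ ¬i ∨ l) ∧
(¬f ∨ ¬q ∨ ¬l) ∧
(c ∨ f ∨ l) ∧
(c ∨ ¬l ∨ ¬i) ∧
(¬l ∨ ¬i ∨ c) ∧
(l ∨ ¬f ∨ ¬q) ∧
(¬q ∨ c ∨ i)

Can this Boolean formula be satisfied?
Yes

Yes, the formula is satisfiable.

One satisfying assignment is: f=True, i=False, q=False, c=False, l=False

Verification: With this assignment, all 21 clauses evaluate to true.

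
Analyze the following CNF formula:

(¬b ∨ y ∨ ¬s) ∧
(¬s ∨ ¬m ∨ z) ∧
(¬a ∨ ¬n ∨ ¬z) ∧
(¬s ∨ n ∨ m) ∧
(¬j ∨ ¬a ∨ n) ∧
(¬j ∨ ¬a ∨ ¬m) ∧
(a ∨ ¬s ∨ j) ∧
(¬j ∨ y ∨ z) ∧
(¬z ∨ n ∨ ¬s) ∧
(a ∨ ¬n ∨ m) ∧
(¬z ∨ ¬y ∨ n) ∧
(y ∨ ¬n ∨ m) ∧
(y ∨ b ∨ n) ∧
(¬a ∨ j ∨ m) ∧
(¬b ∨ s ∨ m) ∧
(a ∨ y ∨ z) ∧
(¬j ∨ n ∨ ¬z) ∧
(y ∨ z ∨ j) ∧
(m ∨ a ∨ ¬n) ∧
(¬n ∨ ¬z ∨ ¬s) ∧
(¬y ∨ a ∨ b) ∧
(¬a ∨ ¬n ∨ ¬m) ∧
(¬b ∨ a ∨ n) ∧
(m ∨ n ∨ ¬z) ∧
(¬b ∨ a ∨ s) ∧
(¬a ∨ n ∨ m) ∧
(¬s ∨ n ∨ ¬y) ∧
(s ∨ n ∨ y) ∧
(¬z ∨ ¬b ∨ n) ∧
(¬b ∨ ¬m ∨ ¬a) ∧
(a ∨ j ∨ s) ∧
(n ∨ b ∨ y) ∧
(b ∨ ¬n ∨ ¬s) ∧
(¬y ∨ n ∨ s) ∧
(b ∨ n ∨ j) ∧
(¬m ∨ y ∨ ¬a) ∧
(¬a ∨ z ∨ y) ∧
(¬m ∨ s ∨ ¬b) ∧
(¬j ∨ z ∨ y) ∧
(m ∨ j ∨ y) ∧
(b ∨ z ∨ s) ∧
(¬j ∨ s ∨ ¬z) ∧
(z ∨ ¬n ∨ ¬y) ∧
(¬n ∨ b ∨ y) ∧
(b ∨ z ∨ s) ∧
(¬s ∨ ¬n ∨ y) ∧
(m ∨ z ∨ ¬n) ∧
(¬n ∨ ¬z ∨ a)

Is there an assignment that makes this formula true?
No

No, the formula is not satisfiable.

No assignment of truth values to the variables can make all 48 clauses true simultaneously.

The formula is UNSAT (unsatisfiable).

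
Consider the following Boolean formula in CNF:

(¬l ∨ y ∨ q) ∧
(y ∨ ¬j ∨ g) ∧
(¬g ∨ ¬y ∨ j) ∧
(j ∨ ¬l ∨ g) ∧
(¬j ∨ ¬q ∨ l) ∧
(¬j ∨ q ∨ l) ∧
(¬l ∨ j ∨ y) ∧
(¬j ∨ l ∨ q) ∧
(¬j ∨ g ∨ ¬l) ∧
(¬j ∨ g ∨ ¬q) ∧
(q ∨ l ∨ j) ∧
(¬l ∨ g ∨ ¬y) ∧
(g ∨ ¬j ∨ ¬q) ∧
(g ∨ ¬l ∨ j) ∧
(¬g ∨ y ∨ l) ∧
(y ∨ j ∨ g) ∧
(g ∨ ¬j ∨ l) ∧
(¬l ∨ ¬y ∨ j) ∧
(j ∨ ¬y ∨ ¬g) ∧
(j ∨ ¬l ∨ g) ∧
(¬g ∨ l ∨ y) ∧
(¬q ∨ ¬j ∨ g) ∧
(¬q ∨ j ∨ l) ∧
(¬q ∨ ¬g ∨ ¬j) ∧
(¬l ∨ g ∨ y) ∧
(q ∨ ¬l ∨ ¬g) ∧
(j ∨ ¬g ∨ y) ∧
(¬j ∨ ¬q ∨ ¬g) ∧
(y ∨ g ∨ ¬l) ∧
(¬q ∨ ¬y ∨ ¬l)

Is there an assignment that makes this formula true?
No

No, the formula is not satisfiable.

No assignment of truth values to the variables can make all 30 clauses true simultaneously.

The formula is UNSAT (unsatisfiable).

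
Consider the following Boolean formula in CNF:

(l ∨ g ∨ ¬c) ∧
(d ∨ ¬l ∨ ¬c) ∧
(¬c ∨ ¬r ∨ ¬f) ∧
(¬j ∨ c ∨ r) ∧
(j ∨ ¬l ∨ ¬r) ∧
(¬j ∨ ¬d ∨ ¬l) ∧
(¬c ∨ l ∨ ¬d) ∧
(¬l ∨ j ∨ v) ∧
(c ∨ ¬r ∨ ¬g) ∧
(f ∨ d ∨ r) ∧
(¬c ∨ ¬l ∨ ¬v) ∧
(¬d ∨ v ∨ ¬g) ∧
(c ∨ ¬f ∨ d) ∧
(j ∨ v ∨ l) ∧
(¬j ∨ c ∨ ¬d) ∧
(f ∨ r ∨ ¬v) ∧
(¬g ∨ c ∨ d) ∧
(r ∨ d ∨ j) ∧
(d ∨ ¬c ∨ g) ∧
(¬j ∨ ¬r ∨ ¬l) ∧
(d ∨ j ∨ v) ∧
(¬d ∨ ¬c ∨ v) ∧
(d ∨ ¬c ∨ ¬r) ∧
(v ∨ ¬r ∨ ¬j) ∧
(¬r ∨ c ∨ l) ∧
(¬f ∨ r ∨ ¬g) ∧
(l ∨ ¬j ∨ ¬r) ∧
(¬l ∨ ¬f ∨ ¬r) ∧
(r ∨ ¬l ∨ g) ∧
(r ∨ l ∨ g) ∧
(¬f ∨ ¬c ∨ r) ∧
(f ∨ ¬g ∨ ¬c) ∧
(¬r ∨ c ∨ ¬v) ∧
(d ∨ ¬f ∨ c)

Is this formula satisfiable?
No

No, the formula is not satisfiable.

No assignment of truth values to the variables can make all 34 clauses true simultaneously.

The formula is UNSAT (unsatisfiable).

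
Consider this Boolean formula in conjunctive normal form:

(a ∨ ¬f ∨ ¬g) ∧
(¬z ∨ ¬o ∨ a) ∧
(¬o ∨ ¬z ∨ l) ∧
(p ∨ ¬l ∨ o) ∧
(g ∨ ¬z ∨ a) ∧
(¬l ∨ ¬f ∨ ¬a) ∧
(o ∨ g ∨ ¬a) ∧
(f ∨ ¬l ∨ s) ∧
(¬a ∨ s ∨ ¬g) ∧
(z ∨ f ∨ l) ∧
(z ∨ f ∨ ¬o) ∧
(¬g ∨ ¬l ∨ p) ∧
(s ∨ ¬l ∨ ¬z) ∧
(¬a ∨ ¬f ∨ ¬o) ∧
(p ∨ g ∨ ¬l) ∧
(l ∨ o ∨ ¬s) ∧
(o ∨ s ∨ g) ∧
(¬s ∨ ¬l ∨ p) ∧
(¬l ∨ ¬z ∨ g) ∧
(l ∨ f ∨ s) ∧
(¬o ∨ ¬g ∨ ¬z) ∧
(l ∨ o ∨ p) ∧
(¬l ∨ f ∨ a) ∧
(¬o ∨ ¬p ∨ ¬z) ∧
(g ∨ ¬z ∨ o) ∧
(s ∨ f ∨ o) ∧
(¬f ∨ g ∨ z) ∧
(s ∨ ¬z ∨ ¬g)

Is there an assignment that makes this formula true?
Yes

Yes, the formula is satisfiable.

One satisfying assignment is: s=True, z=False, g=True, p=True, a=True, o=False, l=True, f=False

Verification: With this assignment, all 28 clauses evaluate to true.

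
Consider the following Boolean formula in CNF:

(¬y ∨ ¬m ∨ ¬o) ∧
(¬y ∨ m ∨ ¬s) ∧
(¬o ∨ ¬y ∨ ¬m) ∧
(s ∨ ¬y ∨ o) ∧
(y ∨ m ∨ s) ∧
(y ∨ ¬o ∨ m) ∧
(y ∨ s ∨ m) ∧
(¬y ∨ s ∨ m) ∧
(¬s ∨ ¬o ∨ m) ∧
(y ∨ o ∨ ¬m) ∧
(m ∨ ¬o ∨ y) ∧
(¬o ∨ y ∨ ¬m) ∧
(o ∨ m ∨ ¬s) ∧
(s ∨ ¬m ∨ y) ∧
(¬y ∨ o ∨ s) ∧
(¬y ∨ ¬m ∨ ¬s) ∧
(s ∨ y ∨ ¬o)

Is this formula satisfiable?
No

No, the formula is not satisfiable.

No assignment of truth values to the variables can make all 17 clauses true simultaneously.

The formula is UNSAT (unsatisfiable).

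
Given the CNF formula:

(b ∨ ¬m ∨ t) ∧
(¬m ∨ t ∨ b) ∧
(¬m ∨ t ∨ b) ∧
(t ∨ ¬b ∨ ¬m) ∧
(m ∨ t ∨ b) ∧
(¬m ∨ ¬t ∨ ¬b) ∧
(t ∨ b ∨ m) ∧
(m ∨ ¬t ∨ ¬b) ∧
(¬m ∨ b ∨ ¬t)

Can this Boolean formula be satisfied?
Yes

Yes, the formula is satisfiable.

One satisfying assignment is: t=True, b=False, m=False

Verification: With this assignment, all 9 clauses evaluate to true.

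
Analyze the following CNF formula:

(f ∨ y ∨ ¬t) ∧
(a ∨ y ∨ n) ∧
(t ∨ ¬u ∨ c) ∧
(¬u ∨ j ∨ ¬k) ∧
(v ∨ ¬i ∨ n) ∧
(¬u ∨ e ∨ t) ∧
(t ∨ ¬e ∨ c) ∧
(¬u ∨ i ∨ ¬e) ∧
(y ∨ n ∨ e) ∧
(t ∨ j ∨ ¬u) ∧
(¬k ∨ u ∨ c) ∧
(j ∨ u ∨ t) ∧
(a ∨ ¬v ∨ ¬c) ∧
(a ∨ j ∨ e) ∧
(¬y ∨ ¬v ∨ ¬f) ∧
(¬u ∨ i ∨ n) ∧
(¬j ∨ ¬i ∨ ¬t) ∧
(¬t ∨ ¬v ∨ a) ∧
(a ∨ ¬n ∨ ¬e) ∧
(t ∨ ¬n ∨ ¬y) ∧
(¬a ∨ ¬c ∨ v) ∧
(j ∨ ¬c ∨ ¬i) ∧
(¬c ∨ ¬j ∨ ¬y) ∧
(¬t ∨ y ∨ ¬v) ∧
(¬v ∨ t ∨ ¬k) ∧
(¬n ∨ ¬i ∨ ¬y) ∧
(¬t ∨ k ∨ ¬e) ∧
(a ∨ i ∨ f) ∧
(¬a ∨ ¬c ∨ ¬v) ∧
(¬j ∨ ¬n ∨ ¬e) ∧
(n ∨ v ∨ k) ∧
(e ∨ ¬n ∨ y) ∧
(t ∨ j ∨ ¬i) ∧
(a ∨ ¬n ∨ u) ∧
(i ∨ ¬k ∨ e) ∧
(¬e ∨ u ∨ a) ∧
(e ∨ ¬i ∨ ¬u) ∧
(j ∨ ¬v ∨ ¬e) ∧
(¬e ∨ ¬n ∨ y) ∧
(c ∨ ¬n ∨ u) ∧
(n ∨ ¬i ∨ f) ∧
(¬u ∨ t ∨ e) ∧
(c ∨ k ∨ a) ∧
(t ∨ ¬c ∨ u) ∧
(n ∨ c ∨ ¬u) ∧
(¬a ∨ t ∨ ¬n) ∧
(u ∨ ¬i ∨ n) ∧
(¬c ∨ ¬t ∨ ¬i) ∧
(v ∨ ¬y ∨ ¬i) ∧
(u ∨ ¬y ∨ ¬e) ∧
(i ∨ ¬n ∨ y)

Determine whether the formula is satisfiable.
Yes

Yes, the formula is satisfiable.

One satisfying assignment is: k=False, n=True, a=True, y=True, c=False, t=True, i=False, j=False, u=True, e=False, v=False, f=False

Verification: With this assignment, all 51 clauses evaluate to true.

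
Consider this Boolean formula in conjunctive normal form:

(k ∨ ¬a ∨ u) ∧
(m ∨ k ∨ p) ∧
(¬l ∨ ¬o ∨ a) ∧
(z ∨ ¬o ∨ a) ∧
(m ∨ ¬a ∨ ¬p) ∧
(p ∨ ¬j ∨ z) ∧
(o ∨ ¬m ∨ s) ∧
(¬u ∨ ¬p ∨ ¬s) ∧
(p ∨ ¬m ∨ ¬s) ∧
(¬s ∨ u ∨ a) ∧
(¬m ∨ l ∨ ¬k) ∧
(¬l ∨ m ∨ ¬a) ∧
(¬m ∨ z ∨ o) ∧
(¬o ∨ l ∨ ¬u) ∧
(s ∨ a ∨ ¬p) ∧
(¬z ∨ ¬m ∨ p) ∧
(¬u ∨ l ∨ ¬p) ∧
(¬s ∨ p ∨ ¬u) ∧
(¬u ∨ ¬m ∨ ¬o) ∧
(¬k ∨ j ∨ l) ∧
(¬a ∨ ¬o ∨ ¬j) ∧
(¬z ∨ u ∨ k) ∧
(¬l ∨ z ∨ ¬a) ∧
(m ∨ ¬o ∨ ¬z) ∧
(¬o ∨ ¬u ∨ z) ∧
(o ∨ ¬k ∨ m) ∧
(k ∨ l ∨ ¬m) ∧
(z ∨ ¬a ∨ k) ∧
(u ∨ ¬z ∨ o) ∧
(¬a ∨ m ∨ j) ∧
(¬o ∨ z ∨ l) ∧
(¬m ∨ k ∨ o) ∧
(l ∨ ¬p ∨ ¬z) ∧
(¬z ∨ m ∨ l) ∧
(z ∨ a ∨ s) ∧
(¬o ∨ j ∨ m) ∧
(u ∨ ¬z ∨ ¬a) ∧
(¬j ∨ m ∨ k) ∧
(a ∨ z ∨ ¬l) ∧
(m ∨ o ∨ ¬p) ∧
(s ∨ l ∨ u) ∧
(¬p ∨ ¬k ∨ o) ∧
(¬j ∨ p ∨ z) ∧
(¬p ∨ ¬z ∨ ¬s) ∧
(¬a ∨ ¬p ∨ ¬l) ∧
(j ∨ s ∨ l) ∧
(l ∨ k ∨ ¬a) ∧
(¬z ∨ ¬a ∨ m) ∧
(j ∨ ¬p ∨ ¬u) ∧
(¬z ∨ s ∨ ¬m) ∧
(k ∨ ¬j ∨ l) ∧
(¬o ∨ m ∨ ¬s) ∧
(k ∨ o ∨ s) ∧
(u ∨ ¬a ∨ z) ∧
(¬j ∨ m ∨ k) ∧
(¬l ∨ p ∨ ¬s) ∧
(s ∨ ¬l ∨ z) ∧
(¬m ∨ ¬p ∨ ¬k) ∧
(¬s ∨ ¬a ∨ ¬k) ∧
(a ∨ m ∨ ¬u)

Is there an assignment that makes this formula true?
No

No, the formula is not satisfiable.

No assignment of truth values to the variables can make all 60 clauses true simultaneously.

The formula is UNSAT (unsatisfiable).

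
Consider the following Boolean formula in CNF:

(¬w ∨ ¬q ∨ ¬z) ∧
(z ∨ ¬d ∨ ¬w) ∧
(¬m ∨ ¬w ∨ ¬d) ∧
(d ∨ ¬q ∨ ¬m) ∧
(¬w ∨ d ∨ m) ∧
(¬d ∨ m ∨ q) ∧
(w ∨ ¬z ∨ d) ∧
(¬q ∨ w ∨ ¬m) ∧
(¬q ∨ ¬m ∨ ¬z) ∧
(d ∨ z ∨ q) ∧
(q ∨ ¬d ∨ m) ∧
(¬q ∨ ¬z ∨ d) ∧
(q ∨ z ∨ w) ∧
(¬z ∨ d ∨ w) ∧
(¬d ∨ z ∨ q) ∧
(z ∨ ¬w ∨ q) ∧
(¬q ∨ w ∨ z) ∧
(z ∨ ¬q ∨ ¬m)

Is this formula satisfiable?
Yes

Yes, the formula is satisfiable.

One satisfying assignment is: q=False, z=True, d=True, w=False, m=True

Verification: With this assignment, all 18 clauses evaluate to true.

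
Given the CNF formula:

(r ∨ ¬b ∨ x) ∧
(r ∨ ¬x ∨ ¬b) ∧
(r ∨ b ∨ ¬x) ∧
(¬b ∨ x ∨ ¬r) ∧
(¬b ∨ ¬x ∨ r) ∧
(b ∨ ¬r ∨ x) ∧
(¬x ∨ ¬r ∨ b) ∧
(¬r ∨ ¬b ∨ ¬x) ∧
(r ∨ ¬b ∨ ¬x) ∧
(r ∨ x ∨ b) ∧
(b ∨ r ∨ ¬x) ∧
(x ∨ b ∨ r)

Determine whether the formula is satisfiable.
No

No, the formula is not satisfiable.

No assignment of truth values to the variables can make all 12 clauses true simultaneously.

The formula is UNSAT (unsatisfiable).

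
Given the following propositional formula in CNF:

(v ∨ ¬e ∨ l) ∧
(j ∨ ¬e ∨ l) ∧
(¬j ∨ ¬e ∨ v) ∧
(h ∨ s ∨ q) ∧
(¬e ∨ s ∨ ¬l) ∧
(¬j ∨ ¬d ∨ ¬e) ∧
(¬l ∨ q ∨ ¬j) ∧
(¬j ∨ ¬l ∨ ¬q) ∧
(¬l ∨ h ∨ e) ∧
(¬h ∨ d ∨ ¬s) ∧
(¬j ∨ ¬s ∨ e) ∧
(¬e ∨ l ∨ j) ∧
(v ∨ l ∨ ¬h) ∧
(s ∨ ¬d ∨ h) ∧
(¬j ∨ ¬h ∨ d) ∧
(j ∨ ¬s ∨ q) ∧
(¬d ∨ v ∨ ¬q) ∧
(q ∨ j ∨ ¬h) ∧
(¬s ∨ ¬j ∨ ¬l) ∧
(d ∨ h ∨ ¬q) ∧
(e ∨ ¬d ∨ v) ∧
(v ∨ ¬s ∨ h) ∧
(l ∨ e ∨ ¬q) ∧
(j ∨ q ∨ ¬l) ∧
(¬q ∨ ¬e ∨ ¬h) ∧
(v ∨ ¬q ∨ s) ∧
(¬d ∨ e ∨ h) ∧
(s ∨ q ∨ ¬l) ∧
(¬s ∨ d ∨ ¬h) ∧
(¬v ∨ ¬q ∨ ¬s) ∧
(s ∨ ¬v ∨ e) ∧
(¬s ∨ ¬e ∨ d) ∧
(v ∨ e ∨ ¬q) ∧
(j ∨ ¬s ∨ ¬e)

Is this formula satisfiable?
No

No, the formula is not satisfiable.

No assignment of truth values to the variables can make all 34 clauses true simultaneously.

The formula is UNSAT (unsatisfiable).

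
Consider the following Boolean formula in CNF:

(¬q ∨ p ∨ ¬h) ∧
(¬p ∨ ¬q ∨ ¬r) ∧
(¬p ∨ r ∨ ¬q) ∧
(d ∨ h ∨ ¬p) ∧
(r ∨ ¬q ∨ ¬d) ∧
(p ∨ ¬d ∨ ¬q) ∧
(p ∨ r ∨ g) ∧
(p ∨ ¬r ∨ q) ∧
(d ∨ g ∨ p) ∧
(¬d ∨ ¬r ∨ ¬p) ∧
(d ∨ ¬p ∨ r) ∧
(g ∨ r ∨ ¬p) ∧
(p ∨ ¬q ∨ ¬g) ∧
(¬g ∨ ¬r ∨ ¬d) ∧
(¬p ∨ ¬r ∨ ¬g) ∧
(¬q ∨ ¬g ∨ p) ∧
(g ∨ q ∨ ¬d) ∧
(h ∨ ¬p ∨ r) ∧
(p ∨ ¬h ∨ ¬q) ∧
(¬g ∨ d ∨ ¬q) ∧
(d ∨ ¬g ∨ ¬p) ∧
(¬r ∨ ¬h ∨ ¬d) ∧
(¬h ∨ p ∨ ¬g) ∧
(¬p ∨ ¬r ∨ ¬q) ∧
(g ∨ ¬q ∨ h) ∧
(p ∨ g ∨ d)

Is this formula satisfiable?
Yes

Yes, the formula is satisfiable.

One satisfying assignment is: d=False, h=True, r=True, g=False, p=True, q=False

Verification: With this assignment, all 26 clauses evaluate to true.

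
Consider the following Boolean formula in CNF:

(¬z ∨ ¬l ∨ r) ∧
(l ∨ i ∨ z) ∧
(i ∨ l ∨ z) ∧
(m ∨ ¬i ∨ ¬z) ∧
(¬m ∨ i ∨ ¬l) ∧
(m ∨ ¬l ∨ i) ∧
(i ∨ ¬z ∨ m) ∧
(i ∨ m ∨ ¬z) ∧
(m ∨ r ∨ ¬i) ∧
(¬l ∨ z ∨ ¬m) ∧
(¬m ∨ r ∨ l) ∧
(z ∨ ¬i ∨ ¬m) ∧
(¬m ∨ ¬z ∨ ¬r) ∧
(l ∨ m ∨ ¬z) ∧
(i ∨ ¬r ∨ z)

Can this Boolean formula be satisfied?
Yes

Yes, the formula is satisfiable.

One satisfying assignment is: m=False, l=False, r=True, z=False, i=True

Verification: With this assignment, all 15 clauses evaluate to true.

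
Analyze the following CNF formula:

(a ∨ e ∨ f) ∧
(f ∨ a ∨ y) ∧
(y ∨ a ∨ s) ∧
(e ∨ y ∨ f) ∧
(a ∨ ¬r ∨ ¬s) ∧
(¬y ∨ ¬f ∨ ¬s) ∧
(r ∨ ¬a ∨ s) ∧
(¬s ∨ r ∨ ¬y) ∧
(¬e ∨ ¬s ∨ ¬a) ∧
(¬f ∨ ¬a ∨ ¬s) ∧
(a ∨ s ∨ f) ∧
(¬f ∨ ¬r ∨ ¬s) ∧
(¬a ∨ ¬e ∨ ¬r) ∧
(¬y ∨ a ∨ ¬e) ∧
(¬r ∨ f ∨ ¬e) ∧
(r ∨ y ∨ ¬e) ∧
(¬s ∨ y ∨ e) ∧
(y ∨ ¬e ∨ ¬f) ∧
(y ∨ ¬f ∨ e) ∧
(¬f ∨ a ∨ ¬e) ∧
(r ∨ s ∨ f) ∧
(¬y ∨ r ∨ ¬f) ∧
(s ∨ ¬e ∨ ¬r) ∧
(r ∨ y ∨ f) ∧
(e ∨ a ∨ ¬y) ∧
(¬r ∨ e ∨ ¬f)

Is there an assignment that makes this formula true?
Yes

Yes, the formula is satisfiable.

One satisfying assignment is: a=True, f=False, s=False, e=False, r=True, y=True

Verification: With this assignment, all 26 clauses evaluate to true.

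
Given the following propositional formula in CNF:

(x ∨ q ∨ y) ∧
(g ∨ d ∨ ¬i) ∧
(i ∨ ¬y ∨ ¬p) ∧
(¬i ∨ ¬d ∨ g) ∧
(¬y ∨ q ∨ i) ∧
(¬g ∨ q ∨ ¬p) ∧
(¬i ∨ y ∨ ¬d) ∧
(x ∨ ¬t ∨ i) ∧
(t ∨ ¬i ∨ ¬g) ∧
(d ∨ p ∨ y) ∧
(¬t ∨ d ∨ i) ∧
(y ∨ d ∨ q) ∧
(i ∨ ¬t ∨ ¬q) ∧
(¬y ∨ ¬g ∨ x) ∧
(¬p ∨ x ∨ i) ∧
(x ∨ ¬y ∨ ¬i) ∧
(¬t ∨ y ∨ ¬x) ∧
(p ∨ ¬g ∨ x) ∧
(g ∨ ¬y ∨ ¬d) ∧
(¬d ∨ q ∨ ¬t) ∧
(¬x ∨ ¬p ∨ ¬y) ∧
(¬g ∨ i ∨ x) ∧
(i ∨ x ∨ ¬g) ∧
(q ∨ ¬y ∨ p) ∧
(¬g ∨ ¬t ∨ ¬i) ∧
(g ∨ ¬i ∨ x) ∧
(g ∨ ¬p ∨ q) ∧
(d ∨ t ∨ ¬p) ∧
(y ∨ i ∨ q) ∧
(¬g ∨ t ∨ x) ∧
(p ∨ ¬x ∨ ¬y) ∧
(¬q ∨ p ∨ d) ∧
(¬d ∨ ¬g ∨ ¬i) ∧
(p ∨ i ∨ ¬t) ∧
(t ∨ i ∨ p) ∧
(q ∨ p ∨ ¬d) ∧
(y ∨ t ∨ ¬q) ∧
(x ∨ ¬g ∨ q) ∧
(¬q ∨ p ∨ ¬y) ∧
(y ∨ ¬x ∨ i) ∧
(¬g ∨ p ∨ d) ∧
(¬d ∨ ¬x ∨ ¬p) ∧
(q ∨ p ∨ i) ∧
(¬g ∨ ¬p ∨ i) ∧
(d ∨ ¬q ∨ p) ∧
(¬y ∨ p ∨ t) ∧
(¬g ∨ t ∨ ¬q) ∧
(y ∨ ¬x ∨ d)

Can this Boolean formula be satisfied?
No

No, the formula is not satisfiable.

No assignment of truth values to the variables can make all 48 clauses true simultaneously.

The formula is UNSAT (unsatisfiable).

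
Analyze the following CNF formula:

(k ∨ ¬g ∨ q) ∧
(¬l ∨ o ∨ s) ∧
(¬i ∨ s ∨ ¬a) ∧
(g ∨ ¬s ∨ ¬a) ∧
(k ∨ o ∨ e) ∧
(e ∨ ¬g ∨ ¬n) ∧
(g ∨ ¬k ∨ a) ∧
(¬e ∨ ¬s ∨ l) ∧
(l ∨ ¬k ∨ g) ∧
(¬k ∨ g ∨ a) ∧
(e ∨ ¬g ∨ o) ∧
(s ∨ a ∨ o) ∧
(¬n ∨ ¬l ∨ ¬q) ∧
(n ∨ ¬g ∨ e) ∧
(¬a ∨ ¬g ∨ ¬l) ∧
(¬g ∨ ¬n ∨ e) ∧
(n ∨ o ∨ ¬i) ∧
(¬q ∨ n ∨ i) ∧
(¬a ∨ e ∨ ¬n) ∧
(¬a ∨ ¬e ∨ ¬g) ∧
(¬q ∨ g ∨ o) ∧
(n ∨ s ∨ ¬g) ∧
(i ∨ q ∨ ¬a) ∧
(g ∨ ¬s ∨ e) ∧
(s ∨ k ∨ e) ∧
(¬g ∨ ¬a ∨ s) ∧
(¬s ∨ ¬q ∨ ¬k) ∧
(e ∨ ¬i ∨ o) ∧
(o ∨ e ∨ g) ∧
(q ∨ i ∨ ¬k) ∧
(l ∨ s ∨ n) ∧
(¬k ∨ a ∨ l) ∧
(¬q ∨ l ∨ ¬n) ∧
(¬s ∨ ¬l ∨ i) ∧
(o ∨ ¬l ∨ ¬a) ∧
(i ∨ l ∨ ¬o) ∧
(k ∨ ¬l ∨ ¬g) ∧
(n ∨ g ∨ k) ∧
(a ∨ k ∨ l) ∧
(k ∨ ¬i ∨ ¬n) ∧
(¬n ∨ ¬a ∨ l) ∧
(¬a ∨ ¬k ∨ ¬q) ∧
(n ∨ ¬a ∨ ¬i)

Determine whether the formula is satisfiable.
Yes

Yes, the formula is satisfiable.

One satisfying assignment is: e=True, i=False, o=True, a=False, g=False, q=False, s=False, l=True, n=True, k=False

Verification: With this assignment, all 43 clauses evaluate to true.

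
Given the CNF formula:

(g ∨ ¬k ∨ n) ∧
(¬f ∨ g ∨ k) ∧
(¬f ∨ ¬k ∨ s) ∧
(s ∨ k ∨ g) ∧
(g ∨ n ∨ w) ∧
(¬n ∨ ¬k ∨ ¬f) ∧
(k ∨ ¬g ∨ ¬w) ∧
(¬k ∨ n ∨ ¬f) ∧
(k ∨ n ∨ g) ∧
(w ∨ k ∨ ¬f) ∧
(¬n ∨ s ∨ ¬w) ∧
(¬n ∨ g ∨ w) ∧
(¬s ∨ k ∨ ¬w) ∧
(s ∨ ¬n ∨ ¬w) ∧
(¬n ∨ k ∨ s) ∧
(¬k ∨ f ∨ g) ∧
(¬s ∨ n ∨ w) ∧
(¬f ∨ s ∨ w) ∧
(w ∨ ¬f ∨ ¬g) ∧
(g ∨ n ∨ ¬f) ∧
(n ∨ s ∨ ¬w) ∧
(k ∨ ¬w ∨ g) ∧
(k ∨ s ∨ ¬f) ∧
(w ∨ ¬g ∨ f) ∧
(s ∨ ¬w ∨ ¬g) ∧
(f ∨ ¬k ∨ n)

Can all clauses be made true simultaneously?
Yes

Yes, the formula is satisfiable.

One satisfying assignment is: w=True, s=True, f=False, n=True, k=True, g=True

Verification: With this assignment, all 26 clauses evaluate to true.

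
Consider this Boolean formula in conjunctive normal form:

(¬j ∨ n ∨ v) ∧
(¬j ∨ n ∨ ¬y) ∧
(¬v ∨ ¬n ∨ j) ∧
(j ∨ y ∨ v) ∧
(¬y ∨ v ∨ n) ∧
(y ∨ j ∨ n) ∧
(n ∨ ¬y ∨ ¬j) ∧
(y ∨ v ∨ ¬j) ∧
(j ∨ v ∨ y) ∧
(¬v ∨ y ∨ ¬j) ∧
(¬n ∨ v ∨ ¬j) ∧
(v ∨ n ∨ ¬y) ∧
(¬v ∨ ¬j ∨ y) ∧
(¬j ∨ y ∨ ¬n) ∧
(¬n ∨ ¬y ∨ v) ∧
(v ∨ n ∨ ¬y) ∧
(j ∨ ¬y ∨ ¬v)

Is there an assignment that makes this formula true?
Yes

Yes, the formula is satisfiable.

One satisfying assignment is: v=True, y=True, j=True, n=True

Verification: With this assignment, all 17 clauses evaluate to true.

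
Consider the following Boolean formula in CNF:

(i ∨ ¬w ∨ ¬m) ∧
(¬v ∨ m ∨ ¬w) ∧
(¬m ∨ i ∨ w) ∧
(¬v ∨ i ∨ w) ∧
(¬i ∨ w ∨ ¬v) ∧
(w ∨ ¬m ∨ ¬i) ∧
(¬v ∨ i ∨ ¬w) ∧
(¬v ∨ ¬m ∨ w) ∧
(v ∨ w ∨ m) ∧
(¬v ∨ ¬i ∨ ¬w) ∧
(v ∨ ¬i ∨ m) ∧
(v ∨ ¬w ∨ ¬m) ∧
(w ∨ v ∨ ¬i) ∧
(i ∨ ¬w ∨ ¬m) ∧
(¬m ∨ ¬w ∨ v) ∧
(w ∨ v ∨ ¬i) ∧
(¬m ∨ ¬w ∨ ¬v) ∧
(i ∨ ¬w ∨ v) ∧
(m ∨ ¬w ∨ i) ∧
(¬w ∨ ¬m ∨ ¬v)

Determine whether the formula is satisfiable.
No

No, the formula is not satisfiable.

No assignment of truth values to the variables can make all 20 clauses true simultaneously.

The formula is UNSAT (unsatisfiable).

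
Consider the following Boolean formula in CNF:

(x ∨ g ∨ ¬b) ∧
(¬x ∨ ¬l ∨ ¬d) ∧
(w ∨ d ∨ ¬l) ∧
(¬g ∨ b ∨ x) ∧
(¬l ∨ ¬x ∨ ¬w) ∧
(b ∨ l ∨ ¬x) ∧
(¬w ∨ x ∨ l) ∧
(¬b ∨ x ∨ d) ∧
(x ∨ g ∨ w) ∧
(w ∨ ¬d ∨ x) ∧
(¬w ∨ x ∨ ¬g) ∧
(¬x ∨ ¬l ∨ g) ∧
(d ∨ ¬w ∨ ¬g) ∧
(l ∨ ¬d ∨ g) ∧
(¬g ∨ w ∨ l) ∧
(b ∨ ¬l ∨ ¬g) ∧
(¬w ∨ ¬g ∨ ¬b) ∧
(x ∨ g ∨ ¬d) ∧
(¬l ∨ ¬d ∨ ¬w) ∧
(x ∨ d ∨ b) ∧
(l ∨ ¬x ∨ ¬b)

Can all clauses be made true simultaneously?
No

No, the formula is not satisfiable.

No assignment of truth values to the variables can make all 21 clauses true simultaneously.

The formula is UNSAT (unsatisfiable).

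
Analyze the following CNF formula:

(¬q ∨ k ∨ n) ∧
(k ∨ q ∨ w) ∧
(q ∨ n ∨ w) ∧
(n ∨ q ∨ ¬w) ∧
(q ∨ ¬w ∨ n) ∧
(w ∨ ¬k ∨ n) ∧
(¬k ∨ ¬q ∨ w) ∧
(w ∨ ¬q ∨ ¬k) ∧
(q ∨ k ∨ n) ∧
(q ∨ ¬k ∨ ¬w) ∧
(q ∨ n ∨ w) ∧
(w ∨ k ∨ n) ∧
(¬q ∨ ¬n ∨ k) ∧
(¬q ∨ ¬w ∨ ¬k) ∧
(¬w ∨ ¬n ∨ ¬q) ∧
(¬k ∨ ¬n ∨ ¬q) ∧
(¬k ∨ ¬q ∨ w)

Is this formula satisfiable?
Yes

Yes, the formula is satisfiable.

One satisfying assignment is: n=True, w=False, q=False, k=True

Verification: With this assignment, all 17 clauses evaluate to true.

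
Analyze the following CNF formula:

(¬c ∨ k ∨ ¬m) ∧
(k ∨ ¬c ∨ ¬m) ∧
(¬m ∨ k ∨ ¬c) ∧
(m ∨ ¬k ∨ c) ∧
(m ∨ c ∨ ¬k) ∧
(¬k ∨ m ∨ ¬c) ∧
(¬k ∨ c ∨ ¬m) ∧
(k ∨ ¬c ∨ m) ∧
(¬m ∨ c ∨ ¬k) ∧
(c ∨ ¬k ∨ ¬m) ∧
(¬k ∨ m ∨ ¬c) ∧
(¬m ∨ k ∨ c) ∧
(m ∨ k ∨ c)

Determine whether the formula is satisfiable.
Yes

Yes, the formula is satisfiable.

One satisfying assignment is: k=True, m=True, c=True

Verification: With this assignment, all 13 clauses evaluate to true.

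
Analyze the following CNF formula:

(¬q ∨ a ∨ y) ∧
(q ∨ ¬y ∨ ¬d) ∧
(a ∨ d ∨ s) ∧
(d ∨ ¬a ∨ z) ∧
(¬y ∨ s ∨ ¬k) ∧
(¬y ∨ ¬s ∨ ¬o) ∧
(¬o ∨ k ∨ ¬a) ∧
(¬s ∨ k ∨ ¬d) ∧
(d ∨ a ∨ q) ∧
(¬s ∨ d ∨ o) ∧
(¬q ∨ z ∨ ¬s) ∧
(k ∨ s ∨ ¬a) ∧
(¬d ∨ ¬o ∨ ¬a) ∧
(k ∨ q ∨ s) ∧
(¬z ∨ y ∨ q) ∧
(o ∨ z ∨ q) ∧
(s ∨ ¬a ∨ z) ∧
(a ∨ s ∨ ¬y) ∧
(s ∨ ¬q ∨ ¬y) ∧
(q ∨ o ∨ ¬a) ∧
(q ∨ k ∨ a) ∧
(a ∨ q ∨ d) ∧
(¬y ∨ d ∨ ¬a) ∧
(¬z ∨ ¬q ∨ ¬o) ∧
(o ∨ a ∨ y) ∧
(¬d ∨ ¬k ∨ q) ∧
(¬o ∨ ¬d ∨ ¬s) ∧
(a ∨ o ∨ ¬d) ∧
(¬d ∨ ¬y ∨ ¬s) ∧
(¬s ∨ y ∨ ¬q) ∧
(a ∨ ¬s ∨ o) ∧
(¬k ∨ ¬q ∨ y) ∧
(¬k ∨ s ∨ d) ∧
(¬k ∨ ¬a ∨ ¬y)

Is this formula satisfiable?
No

No, the formula is not satisfiable.

No assignment of truth values to the variables can make all 34 clauses true simultaneously.

The formula is UNSAT (unsatisfiable).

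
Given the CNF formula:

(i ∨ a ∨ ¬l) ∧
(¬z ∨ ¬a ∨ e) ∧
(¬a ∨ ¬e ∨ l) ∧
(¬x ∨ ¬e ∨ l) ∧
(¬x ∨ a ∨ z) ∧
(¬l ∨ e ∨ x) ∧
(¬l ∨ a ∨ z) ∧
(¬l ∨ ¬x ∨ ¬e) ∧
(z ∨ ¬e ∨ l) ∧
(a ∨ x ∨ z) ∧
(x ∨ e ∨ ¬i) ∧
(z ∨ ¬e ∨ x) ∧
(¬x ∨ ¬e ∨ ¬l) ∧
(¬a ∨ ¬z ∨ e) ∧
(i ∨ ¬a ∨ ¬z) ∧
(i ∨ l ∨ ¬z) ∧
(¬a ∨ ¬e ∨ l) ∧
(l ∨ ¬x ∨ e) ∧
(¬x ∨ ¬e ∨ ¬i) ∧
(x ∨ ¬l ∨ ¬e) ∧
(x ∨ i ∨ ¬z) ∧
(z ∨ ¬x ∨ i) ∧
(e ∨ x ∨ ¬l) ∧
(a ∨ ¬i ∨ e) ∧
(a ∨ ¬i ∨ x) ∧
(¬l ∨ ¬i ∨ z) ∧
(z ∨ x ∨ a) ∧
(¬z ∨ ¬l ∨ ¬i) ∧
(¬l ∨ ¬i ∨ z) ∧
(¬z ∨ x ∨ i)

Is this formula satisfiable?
Yes

Yes, the formula is satisfiable.

One satisfying assignment is: l=False, e=False, a=True, x=False, z=False, i=False

Verification: With this assignment, all 30 clauses evaluate to true.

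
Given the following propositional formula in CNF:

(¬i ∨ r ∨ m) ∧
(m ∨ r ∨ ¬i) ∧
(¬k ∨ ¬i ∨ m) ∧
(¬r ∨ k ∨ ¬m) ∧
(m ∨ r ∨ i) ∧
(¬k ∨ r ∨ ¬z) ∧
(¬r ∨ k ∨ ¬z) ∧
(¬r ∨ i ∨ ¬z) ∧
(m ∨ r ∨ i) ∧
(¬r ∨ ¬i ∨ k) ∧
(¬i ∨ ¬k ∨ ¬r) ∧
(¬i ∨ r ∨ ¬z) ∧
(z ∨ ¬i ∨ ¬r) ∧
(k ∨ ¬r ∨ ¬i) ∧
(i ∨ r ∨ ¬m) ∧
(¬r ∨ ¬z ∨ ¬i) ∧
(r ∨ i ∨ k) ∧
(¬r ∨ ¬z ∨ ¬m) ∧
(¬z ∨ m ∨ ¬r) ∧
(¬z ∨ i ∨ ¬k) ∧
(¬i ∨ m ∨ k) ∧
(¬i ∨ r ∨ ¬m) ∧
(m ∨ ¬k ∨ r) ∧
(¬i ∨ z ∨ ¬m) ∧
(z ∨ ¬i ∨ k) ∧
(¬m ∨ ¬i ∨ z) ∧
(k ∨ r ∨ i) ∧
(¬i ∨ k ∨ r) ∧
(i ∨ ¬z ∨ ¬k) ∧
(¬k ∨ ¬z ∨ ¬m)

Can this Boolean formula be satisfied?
Yes

Yes, the formula is satisfiable.

One satisfying assignment is: m=False, i=False, k=False, r=True, z=False

Verification: With this assignment, all 30 clauses evaluate to true.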